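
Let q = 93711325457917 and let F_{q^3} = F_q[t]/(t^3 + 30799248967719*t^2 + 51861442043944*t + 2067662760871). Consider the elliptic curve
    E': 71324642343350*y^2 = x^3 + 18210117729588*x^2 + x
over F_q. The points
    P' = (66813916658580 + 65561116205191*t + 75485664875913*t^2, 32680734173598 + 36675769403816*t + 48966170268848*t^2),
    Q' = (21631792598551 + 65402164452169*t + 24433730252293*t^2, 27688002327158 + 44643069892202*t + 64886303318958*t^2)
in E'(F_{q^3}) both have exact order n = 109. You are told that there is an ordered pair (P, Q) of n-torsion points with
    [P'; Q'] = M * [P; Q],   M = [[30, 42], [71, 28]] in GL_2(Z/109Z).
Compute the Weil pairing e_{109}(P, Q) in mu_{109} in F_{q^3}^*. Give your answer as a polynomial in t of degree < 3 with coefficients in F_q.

Under M = [[30,42],[71,28]] in GL_2(Z/109), e_{109}(P',Q') = e_{109}(P,Q)^(30*28-42*71 mod 109).
30*28 - 42*71 = -2142; reduced mod 109: det = 38, inverse 66.
(x,y)|->(27975253553050x+40180747954117,27975253553050y) sends E' to y^2=x^3+45501944219421.
Miller loop for e_{109} over F_{93711325457917^3}: bits of 109 = 1101101; 6 double steps + 4 add steps, l/v at each.
e_{109}(P',Q') = 79540984940754 + 68279538771722*t + 2820352122112*t^2.
Thus e_{109}(P,Q) = 26826970475896 + 25685324138025*t + 77871700831636*t^2.

26826970475896 + 25685324138025*t + 77871700831636*t^2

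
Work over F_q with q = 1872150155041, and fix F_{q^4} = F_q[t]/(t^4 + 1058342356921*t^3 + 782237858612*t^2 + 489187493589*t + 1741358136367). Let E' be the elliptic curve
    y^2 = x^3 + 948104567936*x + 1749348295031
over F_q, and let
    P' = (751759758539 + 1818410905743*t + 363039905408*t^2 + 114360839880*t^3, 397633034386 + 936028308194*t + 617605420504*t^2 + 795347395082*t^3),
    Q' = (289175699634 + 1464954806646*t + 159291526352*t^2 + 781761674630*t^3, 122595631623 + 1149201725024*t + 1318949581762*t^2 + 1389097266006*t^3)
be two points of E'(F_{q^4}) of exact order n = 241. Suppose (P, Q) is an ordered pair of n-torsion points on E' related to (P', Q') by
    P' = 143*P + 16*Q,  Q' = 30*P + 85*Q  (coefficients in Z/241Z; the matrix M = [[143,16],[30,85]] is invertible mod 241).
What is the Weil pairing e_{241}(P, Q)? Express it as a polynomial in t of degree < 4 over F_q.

Since e_{241}(P,P)=e_{241}(Q,Q)=1 and e_{241}(Q,P)=e_{241}(P,Q)^{-1}, expanding e_{241}(143*P + 16*Q,30*P + 85*Q) leaves e(P,Q)^det(M).
det(M) mod 241 = 107; its inverse in (Z/241)^* is 232 (check: 107*232 mod 241 = 1).
Miller loop for e_{241} over F_{1872150155041^4}: bits of 241 = 11110001; 7 double steps + 4 add steps, l/v at each.
So e_{241}(P',Q') = 651072952313 + 262811585435*t + 1732606008417*t^2 + 1207312422025*t^3.
Finally e_{241}(P,Q) = 685454158271 + 1605720004672*t + 1634251388719*t^2 + 1540304277424*t^3.

685454158271 + 1605720004672*t + 1634251388719*t^2 + 1540304277424*t^3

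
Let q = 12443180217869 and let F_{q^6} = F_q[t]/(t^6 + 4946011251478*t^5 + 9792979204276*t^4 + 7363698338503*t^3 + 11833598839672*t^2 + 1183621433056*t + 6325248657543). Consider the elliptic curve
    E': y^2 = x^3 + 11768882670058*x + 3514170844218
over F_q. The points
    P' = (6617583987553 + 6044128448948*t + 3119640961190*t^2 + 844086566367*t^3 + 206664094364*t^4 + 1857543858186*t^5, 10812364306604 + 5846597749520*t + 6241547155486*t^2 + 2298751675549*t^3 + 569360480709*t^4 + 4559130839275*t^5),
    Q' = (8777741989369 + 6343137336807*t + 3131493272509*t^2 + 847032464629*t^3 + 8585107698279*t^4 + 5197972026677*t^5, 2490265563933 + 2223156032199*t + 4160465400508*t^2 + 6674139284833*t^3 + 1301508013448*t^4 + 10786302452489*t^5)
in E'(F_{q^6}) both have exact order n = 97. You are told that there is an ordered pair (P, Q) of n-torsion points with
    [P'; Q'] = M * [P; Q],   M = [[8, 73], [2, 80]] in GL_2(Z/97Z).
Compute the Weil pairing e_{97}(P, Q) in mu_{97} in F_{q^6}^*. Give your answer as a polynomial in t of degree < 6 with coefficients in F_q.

Under M = [[8,73],[2,80]] in GL_2(Z/97), e_{97}(P',Q') = e_{97}(P,Q)^(8*80-73*2 mod 97).
8*80 - 73*2 = 494; reduced mod 97: det = 9, inverse 54.
Build f_{97,P'} and f_{97,Q'} via the 7-bit ladder of 97=1100001_2; evaluate at shifted divisors; quotient in F_{12443180217869^6}.
The quotient is 2916881074736 + 562583111927*t + 144785879005*t^2 + 5605003887895*t^3 + 1300941764616*t^4 + 5797426901460*t^5.
Finally e_{97}(P,Q) = 3587224687029 + 4966884955200*t + 12421529638988*t^2 + 4419905893339*t^3 + 417718094819*t^4 + 7426267283510*t^5.

3587224687029 + 4966884955200*t + 12421529638988*t^2 + 4419905893339*t^3 + 417718094819*t^4 + 7426267283510*t^5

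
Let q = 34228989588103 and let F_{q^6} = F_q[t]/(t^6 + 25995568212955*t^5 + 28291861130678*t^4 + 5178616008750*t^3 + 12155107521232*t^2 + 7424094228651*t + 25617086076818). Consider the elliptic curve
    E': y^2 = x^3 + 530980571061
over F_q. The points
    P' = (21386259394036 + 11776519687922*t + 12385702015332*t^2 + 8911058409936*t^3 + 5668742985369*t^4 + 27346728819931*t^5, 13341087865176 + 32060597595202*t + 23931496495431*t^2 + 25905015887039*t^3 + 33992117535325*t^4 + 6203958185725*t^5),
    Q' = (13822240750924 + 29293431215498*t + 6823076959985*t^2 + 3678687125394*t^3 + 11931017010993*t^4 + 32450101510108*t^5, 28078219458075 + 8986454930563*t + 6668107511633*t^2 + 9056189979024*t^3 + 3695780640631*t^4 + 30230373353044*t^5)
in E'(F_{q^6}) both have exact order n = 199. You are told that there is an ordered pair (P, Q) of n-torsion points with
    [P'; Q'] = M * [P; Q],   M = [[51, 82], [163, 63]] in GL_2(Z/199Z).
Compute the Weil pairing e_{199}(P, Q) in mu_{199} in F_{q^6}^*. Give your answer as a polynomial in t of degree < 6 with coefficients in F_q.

12611020179634 + 14443599324699*t + 28553763241252*t^2 + 1991167678293*t^3 + 14862935789144*t^4 + 22384077575650*t^5

e_{199}(aP+bQ,cP+dQ) = e_{199}(P,Q)^(ad-bc); with (a,b,c,d)=(51,82,163,63) this gives the det-199 law.
Inverting 195 mod 199: 149. Thus e_{199}(P,Q) = e(P',Q')^{149}.
8-bit Miller (11000111) on E'/F_{34228989588103} with a'=0, b'=530980571061: accumulate tangent/chord ratios at Q'+S and P'+S'.
The quotient is 2890618740322 + 25244991859090*t + 1569053081417*t^2 + 8885733698361*t^3 + 29347459643329*t^4 + 31091054112024*t^5.
e_{199}(P,Q) = (2890618740322 + 25244991859090*t + 1569053081417*t^2 + 8885733698361*t^3 + 29347459643329*t^4 + 31091054112024*t^5)^{149} = 12611020179634 + 14443599324699*t + 28553763241252*t^2 + 1991167678293*t^3 + 14862935789144*t^4 + 22384077575650*t^5.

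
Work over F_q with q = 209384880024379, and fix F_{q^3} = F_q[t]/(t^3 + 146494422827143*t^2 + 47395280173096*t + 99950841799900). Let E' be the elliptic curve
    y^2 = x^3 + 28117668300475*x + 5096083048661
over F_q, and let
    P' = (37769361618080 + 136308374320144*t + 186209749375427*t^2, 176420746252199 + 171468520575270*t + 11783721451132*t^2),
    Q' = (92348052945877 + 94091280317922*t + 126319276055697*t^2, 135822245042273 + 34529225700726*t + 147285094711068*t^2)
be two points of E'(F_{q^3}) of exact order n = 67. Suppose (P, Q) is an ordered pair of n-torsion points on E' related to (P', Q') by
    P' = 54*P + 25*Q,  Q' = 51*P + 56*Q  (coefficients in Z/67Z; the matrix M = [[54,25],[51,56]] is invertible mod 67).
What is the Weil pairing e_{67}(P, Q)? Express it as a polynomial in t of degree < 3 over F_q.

116407052728799 + 159710677548078*t + 139031993592763*t^2

Alternating bilinearity on E[67] (values in mu_{67} in F_{209384880024379^3}) gives e(P',Q') = e(P,Q)^det(M).
So e_{67}(P,Q) = e_{67}(P',Q')^{48}, since 7*48 = 1 mod 67.
7-bit Miller (1000011) on E'/F_{209384880024379} with a'=28117668300475, b'=5096083048661: accumulate tangent/chord ratios at Q'+S and P'+S'.
So e_{67}(P',Q') = 15693976406167 + 147924150853493*t + 155478982332205*t^2.
Thus e_{67}(P,Q) = 116407052728799 + 159710677548078*t + 139031993592763*t^2.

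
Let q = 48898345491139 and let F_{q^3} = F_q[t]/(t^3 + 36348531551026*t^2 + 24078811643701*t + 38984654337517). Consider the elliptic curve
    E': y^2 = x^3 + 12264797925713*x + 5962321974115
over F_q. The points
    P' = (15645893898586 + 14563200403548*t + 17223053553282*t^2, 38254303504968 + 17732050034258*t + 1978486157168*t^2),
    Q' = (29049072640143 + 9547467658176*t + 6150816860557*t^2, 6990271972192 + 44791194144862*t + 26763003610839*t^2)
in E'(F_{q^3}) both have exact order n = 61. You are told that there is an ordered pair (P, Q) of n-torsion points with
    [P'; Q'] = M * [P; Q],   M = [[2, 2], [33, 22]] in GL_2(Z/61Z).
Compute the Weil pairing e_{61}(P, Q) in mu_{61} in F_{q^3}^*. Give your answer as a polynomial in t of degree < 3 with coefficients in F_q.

12636175094579 + 28890136016339*t + 42081518682579*t^2

The 61-Weil pairing on E[61] over F_{48898345491139} is alternating-bilinear: e_{61}(P',Q') = e_{61}(P,Q)^det(M).
Inverting 39 mod 61: 36. Thus e_{61}(P,Q) = e(P',Q')^{36}.
Double-and-add over 111101: 6-1 doublings, 5-1 additions; each step l_{T,T}/v_{2T} or l_{T,P'}/v at Q'+S for random S.
Miller gives e_{61}(P',Q') = 34095777918111 + 16416475099993*t + 44852717816338*t^2 in F_{48898345491139^3}.
Thus e_{61}(P,Q) = 12636175094579 + 28890136016339*t + 42081518682579*t^2.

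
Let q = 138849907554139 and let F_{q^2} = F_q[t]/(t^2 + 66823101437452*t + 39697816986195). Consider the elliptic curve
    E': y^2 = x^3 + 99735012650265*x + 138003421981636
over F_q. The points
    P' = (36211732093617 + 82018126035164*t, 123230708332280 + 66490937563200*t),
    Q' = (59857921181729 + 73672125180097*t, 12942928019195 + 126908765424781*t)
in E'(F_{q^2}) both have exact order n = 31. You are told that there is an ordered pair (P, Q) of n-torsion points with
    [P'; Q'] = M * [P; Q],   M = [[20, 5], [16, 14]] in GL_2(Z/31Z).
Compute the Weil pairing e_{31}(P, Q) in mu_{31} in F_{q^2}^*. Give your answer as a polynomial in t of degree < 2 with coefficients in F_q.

e_{31}(aP+bQ,cP+dQ) = e_{31}(P,Q)^(ad-bc); with (a,b,c,d)=(20,5,16,14) this gives the det-31 law.
det M = 20*14 - 5*16 = 200 = 14 (mod 31); 14^{-1} = 20 (mod 31).
Build f_{31,P'} and f_{31,Q'} via the 5-bit ladder of 31=11111_2; evaluate at shifted divisors; quotient in F_{138849907554139^2}.
f_P(D_Q)/f_Q(D_P) = 113495353038134 + 24938468179757*t.
Thus e_{31}(P,Q) = 83892869028016 + 60725627090756*t.

83892869028016 + 60725627090756*t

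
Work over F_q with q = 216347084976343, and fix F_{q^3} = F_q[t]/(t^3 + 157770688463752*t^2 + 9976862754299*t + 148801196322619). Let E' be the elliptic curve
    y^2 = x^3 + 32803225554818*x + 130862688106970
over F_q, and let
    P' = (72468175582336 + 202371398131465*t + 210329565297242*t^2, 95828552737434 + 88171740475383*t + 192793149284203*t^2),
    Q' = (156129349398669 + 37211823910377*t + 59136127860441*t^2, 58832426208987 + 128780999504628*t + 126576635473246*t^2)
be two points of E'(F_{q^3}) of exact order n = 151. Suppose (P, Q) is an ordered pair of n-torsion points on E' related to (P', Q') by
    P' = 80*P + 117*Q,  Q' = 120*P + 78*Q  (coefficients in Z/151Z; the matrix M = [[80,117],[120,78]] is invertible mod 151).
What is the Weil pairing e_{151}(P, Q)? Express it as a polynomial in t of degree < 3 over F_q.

189288447928999 + 12466346622733*t + 200044234020814*t^2

e_{151}(aP+bQ,cP+dQ) = e_{151}(P,Q)^(ad-bc); with (a,b,c,d)=(80,117,120,78) this gives the det-151 law.
80*78 - 117*120 = -7800; reduced mod 151: det = 52, inverse 61.
Build f_{151,P'} and f_{151,Q'} via the 8-bit ladder of 151=10010111_2; evaluate at shifted divisors; quotient in F_{216347084976343^3}.
The quotient is 68418854339579 + 179546999300434*t + 72330082883748*t^2.
Raise to 61: e(P,Q) = 189288447928999 + 12466346622733*t + 200044234020814*t^2 in mu_{151}.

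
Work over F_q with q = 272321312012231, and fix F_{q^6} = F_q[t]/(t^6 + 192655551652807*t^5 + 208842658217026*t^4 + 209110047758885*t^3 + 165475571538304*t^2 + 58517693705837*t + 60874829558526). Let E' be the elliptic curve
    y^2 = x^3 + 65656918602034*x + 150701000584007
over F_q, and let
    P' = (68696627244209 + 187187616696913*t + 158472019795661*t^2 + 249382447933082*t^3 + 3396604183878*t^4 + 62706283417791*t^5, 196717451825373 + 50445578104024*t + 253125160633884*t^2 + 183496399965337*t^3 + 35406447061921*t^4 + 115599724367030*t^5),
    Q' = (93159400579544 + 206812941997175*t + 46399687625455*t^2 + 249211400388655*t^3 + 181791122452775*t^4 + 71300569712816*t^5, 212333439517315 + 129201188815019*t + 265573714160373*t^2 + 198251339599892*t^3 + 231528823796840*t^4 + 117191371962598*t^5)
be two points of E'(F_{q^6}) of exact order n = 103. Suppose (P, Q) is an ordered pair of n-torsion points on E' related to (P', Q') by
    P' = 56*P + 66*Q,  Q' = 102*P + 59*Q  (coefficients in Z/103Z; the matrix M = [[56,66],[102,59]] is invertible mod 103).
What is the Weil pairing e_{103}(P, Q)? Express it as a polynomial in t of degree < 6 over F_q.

Since e_{103}(P,P)=e_{103}(Q,Q)=1 and e_{103}(Q,P)=e_{103}(P,Q)^{-1}, expanding e_{103}(56*P + 66*Q,102*P + 59*Q) leaves e(P,Q)^det(M).
So e_{103}(P,Q) = e_{103}(P',Q')^{71}, since 74*71 = 1 mod 103.
Double-and-add over 1100111: 7-1 doublings, 5-1 additions; each step l_{T,T}/v_{2T} or l_{T,P'}/v at Q'+S for random S.
The quotient is 135626206117267 + 208173077260494*t + 207099714832579*t^2 + 241269527272760*t^3 + 91778108764278*t^4 + 94465198637175*t^5.
Hence e(P,Q) = 158298382724863 + 166071856824356*t + 1299760752677*t^2 + 189961985557784*t^3 + 100946400695106*t^4 + 136172183752068*t^5 in F_{272321312012231^6}^*.

158298382724863 + 166071856824356*t + 1299760752677*t^2 + 189961985557784*t^3 + 100946400695106*t^4 + 136172183752068*t^5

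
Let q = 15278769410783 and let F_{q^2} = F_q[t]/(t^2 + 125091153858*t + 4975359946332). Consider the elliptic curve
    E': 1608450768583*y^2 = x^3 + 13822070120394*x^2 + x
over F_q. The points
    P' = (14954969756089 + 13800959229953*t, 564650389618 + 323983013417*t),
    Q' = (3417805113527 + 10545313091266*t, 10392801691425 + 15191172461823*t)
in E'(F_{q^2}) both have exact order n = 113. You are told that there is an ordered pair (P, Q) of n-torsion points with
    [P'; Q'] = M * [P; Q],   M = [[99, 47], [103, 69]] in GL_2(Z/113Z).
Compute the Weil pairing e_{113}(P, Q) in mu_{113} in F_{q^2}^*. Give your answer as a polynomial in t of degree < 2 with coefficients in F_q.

4435207775605 + 2606237541149*t

e_{113} is bilinear + alternating on E[113], so e_{113}(99*P + 47*Q, 103*P + 69*Q) = e_{113}(P,Q)^(99*69-47*103).
det M = 99*69 - 47*103 = 1990 = 69 (mod 113); 69^{-1} = 95 (mod 113).
Set x_W=6354653831243*u+10802944411444, y_W=6354653831243*v; then E': y_W^2=x_W^3+469869551300*x_W+9993734943234.
Miller loop for e_{113} over F_{15278769410783^2}: bits of 113 = 1110001; 6 double steps + 3 add steps, l/v at each.
Result: e(P',Q') = 12794746652268 + 1238080458819*t.
(12794746652268 + 1238080458819*t)^{95} mod (15278769410783,f) = 4435207775605 + 2606237541149*t.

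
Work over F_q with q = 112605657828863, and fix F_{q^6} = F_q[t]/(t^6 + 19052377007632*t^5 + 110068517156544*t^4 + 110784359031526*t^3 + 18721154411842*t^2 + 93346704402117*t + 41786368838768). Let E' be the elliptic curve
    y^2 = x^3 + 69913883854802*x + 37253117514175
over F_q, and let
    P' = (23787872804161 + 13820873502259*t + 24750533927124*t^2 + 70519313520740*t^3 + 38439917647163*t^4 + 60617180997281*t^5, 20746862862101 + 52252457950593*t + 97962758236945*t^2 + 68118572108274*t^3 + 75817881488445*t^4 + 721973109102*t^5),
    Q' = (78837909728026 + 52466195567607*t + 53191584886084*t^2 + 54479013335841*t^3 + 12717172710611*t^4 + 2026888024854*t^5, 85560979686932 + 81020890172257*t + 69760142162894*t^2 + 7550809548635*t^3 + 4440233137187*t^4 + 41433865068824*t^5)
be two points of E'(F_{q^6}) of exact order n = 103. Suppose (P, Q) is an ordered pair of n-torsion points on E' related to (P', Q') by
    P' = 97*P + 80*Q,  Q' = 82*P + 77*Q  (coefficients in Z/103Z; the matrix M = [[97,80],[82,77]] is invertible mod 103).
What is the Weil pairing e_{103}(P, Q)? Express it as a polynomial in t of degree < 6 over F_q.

The 103-Weil pairing on E[103] over F_{112605657828863} is alternating-bilinear: e_{103}(P',Q') = e_{103}(P,Q)^det(M).
So e_{103}(P,Q) = e_{103}(P',Q')^{40}, since 85*40 = 1 mod 103.
7-bit Miller (1100111) on E'/F_{112605657828863} with a'=69913883854802, b'=37253117514175: accumulate tangent/chord ratios at Q'+S and P'+S'.
e_{103}(P',Q') = 18638602519666 + 9569030363422*t + 8083573881920*t^2 + 5595928983388*t^3 + 106518136923689*t^4 + 46754437415127*t^5.
Thus e_{103}(P,Q) = 64461849600042 + 96306056118280*t + 97101429905030*t^2 + 28984161932824*t^3 + 48837559383138*t^4 + 110354654773221*t^5.

64461849600042 + 96306056118280*t + 97101429905030*t^2 + 28984161932824*t^3 + 48837559383138*t^4 + 110354654773221*t^5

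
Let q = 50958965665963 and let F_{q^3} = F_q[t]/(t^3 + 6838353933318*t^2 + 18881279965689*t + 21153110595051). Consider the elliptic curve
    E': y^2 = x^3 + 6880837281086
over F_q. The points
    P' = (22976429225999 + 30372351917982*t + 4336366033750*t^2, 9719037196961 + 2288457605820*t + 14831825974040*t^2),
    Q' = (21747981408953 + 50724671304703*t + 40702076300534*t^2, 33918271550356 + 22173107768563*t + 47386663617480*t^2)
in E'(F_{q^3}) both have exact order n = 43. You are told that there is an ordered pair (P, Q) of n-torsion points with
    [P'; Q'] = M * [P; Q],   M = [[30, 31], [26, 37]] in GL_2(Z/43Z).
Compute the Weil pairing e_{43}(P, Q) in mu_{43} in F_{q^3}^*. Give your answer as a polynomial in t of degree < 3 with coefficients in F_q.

Under M = [[30,31],[26,37]] in GL_2(Z/43), e_{43}(P',Q') = e_{43}(P,Q)^(30*37-31*26 mod 43).
Inverting 3 mod 43: 29. Thus e_{43}(P,Q) = e(P',Q')^{29}.
Double-and-add over 101011: 6-1 doublings, 4-1 additions; each step l_{T,T}/v_{2T} or l_{T,P'}/v at Q'+S for random S.
Result: e(P',Q') = 776441729541 + 25962245155761*t + 30109462356392*t^2.
e_{43}(P,Q) = (776441729541 + 25962245155761*t + 30109462356392*t^2)^{29} = 7885458940156 + 20798901843315*t + 11053982034583*t^2.

7885458940156 + 20798901843315*t + 11053982034583*t^2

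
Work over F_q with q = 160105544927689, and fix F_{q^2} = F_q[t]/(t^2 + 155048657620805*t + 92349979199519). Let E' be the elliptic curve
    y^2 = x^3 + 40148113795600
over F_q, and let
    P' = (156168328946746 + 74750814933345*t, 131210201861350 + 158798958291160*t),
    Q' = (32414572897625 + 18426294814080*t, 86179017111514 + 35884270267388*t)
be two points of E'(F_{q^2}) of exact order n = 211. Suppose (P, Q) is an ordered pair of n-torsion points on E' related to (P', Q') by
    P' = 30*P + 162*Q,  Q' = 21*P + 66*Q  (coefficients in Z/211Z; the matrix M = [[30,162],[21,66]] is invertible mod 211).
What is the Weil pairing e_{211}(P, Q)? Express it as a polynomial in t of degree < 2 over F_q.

157094823801134 + 55325176898595*t

Under M = [[30,162],[21,66]] in GL_2(Z/211), e_{211}(P',Q') = e_{211}(P,Q)^(30*66-162*21 mod 211).
det M = 30*66 - 162*21 = -1422 = 55 (mod 211); 55^{-1} = 188 (mod 211).
Run Miller on y^2=x^3+40148113795600 over F_{160105544927689}: ladder 11010011 (8 bits); e = f_P(D_Q)/f_Q(D_P).
Miller gives e_{211}(P',Q') = 80717262117674 + 4503792861621*t in F_{160105544927689^2}.
Hence e(P,Q) = 157094823801134 + 55325176898595*t in F_{160105544927689^2}^*.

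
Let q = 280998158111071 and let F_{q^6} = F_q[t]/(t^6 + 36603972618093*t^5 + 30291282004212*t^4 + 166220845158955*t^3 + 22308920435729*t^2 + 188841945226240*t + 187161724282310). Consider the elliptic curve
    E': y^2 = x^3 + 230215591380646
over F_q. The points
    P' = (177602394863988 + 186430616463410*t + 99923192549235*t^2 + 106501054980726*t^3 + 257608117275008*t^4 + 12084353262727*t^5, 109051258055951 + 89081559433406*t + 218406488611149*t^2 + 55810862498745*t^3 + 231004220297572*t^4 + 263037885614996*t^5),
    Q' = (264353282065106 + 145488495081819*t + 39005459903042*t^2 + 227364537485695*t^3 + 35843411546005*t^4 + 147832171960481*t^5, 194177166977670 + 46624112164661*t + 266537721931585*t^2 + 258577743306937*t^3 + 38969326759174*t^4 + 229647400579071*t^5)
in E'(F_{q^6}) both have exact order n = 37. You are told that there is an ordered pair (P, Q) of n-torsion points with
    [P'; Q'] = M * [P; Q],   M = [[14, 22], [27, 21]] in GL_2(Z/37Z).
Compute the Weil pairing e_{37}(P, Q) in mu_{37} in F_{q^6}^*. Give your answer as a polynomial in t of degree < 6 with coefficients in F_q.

e_{37}(aP+bQ,cP+dQ) = e_{37}(P,Q)^(ad-bc); with (a,b,c,d)=(14,22,27,21) this gives the det-37 law.
det M = 14*21 - 22*27 = -300 = 33 (mod 37); 33^{-1} = 9 (mod 37).
Miller loop for e_{37} over F_{280998158111071^6}: bits of 37 = 100101; 5 double steps + 2 add steps, l/v at each.
So e_{37}(P',Q') = 7368285679948 + 78787585110232*t + 183523272831015*t^2 + 64418312372822*t^3 + 74941358852001*t^4 + 243751473560117*t^5.
Hence e(P,Q) = 261679254906576 + 174615071515837*t + 135256650815973*t^2 + 253729187197060*t^3 + 261571539259453*t^4 + 146971148329688*t^5 in F_{280998158111071^6}^*.

261679254906576 + 174615071515837*t + 135256650815973*t^2 + 253729187197060*t^3 + 261571539259453*t^4 + 146971148329688*t^5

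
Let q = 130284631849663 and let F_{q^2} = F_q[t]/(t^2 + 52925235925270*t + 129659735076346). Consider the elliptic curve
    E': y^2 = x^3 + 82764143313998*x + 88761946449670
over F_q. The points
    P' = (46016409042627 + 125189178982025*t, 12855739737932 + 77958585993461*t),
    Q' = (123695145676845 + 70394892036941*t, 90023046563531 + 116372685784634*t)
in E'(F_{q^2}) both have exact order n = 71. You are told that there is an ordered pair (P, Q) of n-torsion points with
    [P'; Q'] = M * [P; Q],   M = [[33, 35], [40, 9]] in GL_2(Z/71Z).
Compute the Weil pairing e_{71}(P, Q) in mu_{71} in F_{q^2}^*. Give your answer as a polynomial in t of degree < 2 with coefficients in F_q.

130140465355541 + 111391082931521*t

Alternating bilinearity on E[71] (values in mu_{71} in F_{130284631849663^2}) gives e(P',Q') = e(P,Q)^det(M).
det M = 33*9 - 35*40 = -1103 = 33 (mod 71); 33^{-1} = 28 (mod 71).
Run Miller on y^2=x^3+82764143313998*x+88761946449670 over F_{130284631849663}: ladder 1000111 (7 bits); e = f_P(D_Q)/f_Q(D_P).
e_{71}(P',Q') = 26923609592906 + 69220456982043*t.
e_{71}(P,Q) = (26923609592906 + 69220456982043*t)^{28} = 130140465355541 + 111391082931521*t.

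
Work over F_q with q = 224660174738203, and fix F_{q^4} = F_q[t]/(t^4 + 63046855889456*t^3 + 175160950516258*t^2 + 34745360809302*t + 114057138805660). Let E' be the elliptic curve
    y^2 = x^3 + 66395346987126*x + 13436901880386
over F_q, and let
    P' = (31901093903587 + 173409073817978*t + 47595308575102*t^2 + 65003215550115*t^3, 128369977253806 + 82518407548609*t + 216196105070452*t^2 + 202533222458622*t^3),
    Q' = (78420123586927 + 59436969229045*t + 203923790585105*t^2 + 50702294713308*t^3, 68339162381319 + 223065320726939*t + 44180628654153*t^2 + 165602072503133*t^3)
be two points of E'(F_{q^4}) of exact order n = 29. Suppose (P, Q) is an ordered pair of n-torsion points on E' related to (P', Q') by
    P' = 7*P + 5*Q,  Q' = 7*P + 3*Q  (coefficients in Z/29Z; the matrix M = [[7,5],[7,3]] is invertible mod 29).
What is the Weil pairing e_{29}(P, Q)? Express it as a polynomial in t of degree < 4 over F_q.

168075078644535 + 210473630474116*t + 67414043689787*t^2 + 8227662320355*t^3

e_{29}(aP+bQ,cP+dQ) = e_{29}(P,Q)^(ad-bc); with (a,b,c,d)=(7,5,7,3) this gives the det-29 law.
7*3 - 5*7 = -14; reduced mod 29: det = 15, inverse 2.
Double-and-add over 11101: 5-1 doublings, 4-1 additions; each step l_{T,T}/v_{2T} or l_{T,P'}/v at Q'+S for random S.
The quotient is 172272621998193 + 207423089202800*t + 29762655301209*t^2 + 139438825732416*t^3.
Thus e_{29}(P,Q) = 168075078644535 + 210473630474116*t + 67414043689787*t^2 + 8227662320355*t^3.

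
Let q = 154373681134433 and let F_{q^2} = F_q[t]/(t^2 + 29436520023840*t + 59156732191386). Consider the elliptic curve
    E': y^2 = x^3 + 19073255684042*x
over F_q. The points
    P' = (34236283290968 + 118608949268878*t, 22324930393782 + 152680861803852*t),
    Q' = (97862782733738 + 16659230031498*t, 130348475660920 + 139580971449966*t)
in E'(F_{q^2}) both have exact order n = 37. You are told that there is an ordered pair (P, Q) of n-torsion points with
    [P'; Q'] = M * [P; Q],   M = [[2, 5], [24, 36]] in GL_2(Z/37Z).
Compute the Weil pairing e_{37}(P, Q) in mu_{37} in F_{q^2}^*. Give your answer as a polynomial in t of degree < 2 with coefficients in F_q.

Since e_{37}(P,P)=e_{37}(Q,Q)=1 and e_{37}(Q,P)=e_{37}(P,Q)^{-1}, expanding e_{37}(2*P + 5*Q,24*P + 36*Q) leaves e(P,Q)^det(M).
Inverting 26 mod 37: 10. Thus e_{37}(P,Q) = e(P',Q')^{10}.
Build f_{37,P'} and f_{37,Q'} via the 6-bit ladder of 37=100101_2; evaluate at shifted divisors; quotient in F_{154373681134433^2}.
e_{37}(P',Q') = 70768083367581 + 121395248309378*t.
Finally e_{37}(P,Q) = 71759225517301 + 89457578116367*t.

71759225517301 + 89457578116367*t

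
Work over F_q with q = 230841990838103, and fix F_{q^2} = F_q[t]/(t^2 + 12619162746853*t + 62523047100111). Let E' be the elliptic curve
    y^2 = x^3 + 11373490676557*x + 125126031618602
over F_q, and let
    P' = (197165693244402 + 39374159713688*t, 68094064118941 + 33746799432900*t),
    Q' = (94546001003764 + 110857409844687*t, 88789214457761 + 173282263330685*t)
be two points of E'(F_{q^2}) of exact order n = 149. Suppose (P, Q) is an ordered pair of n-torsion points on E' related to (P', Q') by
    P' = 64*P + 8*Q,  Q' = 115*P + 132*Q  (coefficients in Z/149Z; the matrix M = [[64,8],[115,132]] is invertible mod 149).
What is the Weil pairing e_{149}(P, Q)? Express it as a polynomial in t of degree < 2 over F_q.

9466650549828 + 93978258384928*t

Alternating bilinearity on E[149] (values in mu_{149} in F_{230841990838103^2}) gives e(P',Q') = e(P,Q)^det(M).
64*132 - 8*115 = 7528; reduced mod 149: det = 78, inverse 128.
8-bit Miller (10010101) on E'/F_{230841990838103} with a'=11373490676557, b'=125126031618602: accumulate tangent/chord ratios at Q'+S and P'+S'.
So e_{149}(P',Q') = 164379175965408 + 18911810166940*t.
Raise to 128: e(P,Q) = 9466650549828 + 93978258384928*t in mu_{149}.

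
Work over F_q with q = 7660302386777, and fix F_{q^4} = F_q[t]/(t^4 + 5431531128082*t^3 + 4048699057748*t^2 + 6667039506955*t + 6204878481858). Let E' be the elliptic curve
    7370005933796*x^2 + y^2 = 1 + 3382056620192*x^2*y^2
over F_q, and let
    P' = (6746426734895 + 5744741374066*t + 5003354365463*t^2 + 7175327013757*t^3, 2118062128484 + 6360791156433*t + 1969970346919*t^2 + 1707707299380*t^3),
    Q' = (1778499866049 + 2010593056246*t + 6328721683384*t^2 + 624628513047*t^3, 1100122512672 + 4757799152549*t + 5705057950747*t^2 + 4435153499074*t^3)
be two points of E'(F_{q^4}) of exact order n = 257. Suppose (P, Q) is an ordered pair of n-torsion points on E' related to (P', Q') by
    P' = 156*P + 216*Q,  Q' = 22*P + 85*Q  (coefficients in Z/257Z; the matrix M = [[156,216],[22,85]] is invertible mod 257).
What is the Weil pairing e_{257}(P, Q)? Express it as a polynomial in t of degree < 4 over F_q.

6038421533585 + 2077631509272*t + 3877438106689*t^2 + 327175420657*t^3

Since e_{257}(P,P)=e_{257}(Q,Q)=1 and e_{257}(Q,P)=e_{257}(P,Q)^{-1}, expanding e_{257}(156*P + 216*Q,22*P + 85*Q) leaves e(P,Q)^det(M).
det(M) mod 257 = 27; its inverse in (Z/257)^* is 238 (check: 27*238 mod 257 = 1).
Edwards->Montgomery: u=(1+y)/(1-y), v=u/x -> 3929975252657v^2=u^3+5638701062668u^2+u; then x_W=996987328401u+6898878683516: y^2=x^3+2311197319338*x+7576619632931.
n = 257 = (100000001)_2 (9 bits, wt 2); accumulate f_{257,P'}(Q'+S)/f_{257,P'}(S) along the 8-step ladder.
e_{257}(P',Q') = 3350212551901 + 552781195453*t + 701834434675*t^2 + 116358382992*t^3.
Raise to 238: e(P,Q) = 6038421533585 + 2077631509272*t + 3877438106689*t^2 + 327175420657*t^3 in mu_{257}.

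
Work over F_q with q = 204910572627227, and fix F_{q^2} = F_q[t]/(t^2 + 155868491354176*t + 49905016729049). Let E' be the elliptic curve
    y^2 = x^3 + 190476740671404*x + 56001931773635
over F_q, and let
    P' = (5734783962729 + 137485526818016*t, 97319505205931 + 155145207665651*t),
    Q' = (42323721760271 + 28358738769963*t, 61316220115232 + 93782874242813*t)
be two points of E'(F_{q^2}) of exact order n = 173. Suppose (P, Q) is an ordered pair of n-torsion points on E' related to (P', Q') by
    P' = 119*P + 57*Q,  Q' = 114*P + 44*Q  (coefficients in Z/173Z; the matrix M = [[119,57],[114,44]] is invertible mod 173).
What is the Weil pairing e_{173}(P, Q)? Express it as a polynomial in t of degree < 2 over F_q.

Since e_{173}(P,P)=e_{173}(Q,Q)=1 and e_{173}(Q,P)=e_{173}(P,Q)^{-1}, expanding e_{173}(119*P + 57*Q,114*P + 44*Q) leaves e(P,Q)^det(M).
So e_{173}(P,Q) = e_{173}(P',Q')^{78}, since 122*78 = 1 mod 173.
n = 173 = (10101101)_2 (8 bits, wt 5); accumulate f_{173,P'}(Q'+S)/f_{173,P'}(S) along the 7-step ladder.
f_P(D_Q)/f_Q(D_P) = 155499372631615 + 178321151011931*t.
(155499372631615 + 178321151011931*t)^{78} mod (204910572627227,f) = 73238048706894 + 21889281534173*t.

73238048706894 + 21889281534173*t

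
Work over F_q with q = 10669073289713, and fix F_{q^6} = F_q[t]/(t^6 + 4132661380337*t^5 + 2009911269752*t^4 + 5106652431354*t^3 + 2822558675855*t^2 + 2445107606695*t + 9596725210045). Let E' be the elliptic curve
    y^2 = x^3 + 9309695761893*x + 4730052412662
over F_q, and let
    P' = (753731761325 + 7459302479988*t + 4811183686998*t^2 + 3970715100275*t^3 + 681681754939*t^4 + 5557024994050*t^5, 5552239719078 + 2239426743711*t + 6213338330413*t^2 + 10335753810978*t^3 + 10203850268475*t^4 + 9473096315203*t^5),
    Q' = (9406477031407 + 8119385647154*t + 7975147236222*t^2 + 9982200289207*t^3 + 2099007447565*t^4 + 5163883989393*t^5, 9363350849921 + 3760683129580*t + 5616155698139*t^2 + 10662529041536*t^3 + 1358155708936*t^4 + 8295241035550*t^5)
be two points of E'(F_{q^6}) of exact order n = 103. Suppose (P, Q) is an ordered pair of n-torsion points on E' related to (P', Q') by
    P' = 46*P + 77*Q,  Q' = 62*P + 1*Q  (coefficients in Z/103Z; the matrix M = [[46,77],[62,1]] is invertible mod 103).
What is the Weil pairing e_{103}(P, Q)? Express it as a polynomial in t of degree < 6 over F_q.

5644711238666 + 8676184627287*t + 5689988612822*t^2 + 1185097615290*t^3 + 7249157491864*t^4 + 10620951979686*t^5

e_{103} is bilinear + alternating on E[103], so e_{103}(46*P + 77*Q, 62*P + 1*Q) = e_{103}(P,Q)^(46*1-77*62).
46*1 - 77*62 = -4728; reduced mod 103: det = 10, inverse 31.
Build f_{103,P'} and f_{103,Q'} via the 7-bit ladder of 103=1100111_2; evaluate at shifted divisors; quotient in F_{10669073289713^6}.
e_{103}(P',Q') = 2811559769151 + 4684489605884*t + 7013837664021*t^2 + 5491262006651*t^3 + 10548343121167*t^4 + 10429542483455*t^5.
Finally e_{103}(P,Q) = 5644711238666 + 8676184627287*t + 5689988612822*t^2 + 1185097615290*t^3 + 7249157491864*t^4 + 10620951979686*t^5.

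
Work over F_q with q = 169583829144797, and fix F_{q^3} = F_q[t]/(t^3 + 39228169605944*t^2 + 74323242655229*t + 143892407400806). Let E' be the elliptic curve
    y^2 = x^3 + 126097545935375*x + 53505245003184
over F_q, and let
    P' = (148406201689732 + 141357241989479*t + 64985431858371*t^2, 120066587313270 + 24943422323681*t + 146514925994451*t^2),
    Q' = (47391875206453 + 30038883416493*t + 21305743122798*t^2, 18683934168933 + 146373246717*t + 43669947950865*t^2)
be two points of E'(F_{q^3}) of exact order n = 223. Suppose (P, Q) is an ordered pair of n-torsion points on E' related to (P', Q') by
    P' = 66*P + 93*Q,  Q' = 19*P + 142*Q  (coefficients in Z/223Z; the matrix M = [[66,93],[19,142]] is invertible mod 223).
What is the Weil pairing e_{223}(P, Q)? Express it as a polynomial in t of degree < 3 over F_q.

e_{223}(aP+bQ,cP+dQ) = e_{223}(P,Q)^(ad-bc); with (a,b,c,d)=(66,93,19,142) this gives the det-223 law.
Inverting 23 mod 223: 97. Thus e_{223}(P,Q) = e(P',Q')^{97}.
Run Miller on y^2=x^3+126097545935375*x+53505245003184 over F_{169583829144797}: ladder 11011111 (8 bits); e = f_P(D_Q)/f_Q(D_P).
So e_{223}(P',Q') = 137709006528240 + 39923634182028*t + 147263568212980*t^2.
(137709006528240 + 39923634182028*t + 147263568212980*t^2)^{97} mod (169583829144797,f) = 95679449566586 + 24509413963482*t + 13013213199318*t^2.

95679449566586 + 24509413963482*t + 13013213199318*t^2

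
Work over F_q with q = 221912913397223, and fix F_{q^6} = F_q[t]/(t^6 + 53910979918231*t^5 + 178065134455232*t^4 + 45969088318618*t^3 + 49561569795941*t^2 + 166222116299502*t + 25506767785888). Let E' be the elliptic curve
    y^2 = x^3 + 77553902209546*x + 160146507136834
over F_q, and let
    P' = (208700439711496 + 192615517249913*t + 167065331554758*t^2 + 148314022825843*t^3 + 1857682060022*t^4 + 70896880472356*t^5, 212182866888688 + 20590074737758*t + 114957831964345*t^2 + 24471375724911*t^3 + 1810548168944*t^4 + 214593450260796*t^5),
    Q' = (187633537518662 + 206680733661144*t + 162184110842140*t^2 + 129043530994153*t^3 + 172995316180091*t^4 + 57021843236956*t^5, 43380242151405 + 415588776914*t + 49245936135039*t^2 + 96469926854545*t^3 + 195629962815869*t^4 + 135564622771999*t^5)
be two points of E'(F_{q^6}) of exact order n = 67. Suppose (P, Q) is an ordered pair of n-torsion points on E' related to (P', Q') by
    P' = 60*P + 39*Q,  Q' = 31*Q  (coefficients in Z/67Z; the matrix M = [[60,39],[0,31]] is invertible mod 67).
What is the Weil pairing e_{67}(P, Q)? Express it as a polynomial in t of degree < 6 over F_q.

50075395658657 + 56044746935460*t + 76934667756108*t^2 + 58585745596506*t^3 + 87815608731158*t^4 + 155931296253410*t^5

e_{67} is bilinear + alternating on E[67], so e_{67}(60*P + 39*Q, 31*Q) = e_{67}(P,Q)^(60*31-39*0).
60*31 - 39*0 = 1860; reduced mod 67: det = 51, inverse 46.
Miller loop for e_{67} over F_{221912913397223^6}: bits of 67 = 1000011; 6 double steps + 2 add steps, l/v at each.
The quotient is 193563508763996 + 92196290358031*t + 172173609437623*t^2 + 138351063910253*t^3 + 193273749066793*t^4 + 218111476376215*t^5.
Raise to 46: e(P,Q) = 50075395658657 + 56044746935460*t + 76934667756108*t^2 + 58585745596506*t^3 + 87815608731158*t^4 + 155931296253410*t^5 in mu_{67}.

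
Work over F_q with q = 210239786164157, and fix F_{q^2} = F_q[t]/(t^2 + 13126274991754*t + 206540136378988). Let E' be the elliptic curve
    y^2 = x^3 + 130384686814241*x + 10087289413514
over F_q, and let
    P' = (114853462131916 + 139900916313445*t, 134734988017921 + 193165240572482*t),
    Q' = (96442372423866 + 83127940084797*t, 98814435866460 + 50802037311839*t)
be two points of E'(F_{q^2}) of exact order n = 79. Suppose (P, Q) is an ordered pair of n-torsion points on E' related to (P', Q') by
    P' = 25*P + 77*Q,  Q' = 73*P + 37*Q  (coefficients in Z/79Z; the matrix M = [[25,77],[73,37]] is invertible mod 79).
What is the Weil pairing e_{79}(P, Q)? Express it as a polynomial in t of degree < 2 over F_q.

12242724827428 + 151349493912806*t

The 79-Weil pairing on E[79] over F_{210239786164157} is alternating-bilinear: e_{79}(P',Q') = e_{79}(P,Q)^det(M).
25*37 - 77*73 = -4696; reduced mod 79: det = 44, inverse 9.
Double-and-add over 1001111: 7-1 doublings, 5-1 additions; each step l_{T,T}/v_{2T} or l_{T,P'}/v at Q'+S for random S.
f_P(D_Q)/f_Q(D_P) = 28022719887149 + 187979249537192*t.
Raise to 9: e(P,Q) = 12242724827428 + 151349493912806*t in mu_{79}.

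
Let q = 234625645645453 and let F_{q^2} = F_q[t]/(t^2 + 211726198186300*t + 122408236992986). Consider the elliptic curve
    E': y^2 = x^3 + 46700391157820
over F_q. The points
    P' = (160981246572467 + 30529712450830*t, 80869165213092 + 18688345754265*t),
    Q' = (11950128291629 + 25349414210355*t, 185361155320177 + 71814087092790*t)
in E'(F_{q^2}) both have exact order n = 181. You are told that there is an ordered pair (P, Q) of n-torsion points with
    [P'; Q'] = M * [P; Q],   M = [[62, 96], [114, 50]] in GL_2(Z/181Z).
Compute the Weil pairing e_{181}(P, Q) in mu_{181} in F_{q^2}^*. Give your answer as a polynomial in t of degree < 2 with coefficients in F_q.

The 181-Weil pairing on E[181] over F_{234625645645453} is alternating-bilinear: e_{181}(P',Q') = e_{181}(P,Q)^det(M).
Hence e(P,Q) = e(P',Q')^{89} where 89 = 120^{-1} mod 181.
Build f_{181,P'} and f_{181,Q'} via the 8-bit ladder of 181=10110101_2; evaluate at shifted divisors; quotient in F_{234625645645453^2}.
So e_{181}(P',Q') = 219796639272468 + 198776371062933*t.
Raise to 89: e(P,Q) = 160596818650296 + 17795036228804*t in mu_{181}.

160596818650296 + 17795036228804*t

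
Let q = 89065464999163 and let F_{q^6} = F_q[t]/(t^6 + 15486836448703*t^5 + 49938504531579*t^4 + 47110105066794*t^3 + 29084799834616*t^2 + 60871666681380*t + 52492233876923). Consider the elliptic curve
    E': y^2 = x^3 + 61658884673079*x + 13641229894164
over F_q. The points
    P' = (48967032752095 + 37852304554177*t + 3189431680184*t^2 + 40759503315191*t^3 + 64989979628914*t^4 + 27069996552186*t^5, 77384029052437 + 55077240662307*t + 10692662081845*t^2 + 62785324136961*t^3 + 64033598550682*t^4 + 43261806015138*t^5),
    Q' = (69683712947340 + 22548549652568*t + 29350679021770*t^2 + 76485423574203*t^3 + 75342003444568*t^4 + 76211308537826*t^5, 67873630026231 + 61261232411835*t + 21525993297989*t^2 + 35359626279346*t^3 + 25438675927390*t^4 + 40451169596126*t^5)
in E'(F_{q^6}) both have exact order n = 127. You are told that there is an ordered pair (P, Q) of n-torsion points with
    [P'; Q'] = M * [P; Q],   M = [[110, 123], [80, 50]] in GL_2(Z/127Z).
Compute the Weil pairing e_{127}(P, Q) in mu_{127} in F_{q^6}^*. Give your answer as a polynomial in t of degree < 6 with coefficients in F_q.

Since e_{127}(P,P)=e_{127}(Q,Q)=1 and e_{127}(Q,P)=e_{127}(P,Q)^{-1}, expanding e_{127}(110*P + 123*Q,80*P + 50*Q) leaves e(P,Q)^det(M).
So e_{127}(P,Q) = e_{127}(P',Q')^{75}, since 105*75 = 1 mod 127.
7-bit Miller (1111111) on E'/F_{89065464999163} with a'=61658884673079, b'=13641229894164: accumulate tangent/chord ratios at Q'+S and P'+S'.
f_P(D_Q)/f_Q(D_P) = 82656831869576 + 52630481692158*t + 18384090691755*t^2 + 64468152391584*t^3 + 46744231366336*t^4 + 1916711829337*t^5.
Thus e_{127}(P,Q) = 31817214447485 + 53790088251105*t + 18337403531127*t^2 + 50698524196471*t^3 + 24382665157757*t^4 + 40534754607105*t^5.

31817214447485 + 53790088251105*t + 18337403531127*t^2 + 50698524196471*t^3 + 24382665157757*t^4 + 40534754607105*t^5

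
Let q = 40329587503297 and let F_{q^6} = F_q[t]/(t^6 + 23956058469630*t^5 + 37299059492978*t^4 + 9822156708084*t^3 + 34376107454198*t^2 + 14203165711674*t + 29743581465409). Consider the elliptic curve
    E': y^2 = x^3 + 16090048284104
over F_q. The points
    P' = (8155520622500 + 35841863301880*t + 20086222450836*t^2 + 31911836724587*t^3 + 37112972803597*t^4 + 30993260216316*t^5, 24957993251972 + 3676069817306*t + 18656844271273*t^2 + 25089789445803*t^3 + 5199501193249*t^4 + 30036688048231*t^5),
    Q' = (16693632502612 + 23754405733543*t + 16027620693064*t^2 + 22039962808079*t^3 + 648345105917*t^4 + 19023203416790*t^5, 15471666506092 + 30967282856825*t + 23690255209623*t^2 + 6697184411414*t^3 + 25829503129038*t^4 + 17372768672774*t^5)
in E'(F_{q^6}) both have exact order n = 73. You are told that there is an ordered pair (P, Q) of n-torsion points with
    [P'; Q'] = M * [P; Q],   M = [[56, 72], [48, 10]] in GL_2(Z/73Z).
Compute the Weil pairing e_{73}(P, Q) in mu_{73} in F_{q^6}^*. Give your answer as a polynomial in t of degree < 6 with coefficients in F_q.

23850921737383 + 19094671975149*t + 16961162506823*t^2 + 32030769896443*t^3 + 12197602291925*t^4 + 20816070259755*t^5

Alternating bilinearity on E[73] (values in mu_{73} in F_{40329587503297^6}) gives e(P',Q') = e(P,Q)^det(M).
Inverting 24 mod 73: 70. Thus e_{73}(P,Q) = e(P',Q')^{70}.
n = 73 = (1001001)_2 (7 bits, wt 3); accumulate f_{73,P'}(Q'+S)/f_{73,P'}(S) along the 6-step ladder.
So e_{73}(P',Q') = 13268618254780 + 15879145001191*t + 6911135598832*t^2 + 1890972728460*t^3 + 34230979486854*t^4 + 23271368994152*t^5.
Raise to 70: e(P,Q) = 23850921737383 + 19094671975149*t + 16961162506823*t^2 + 32030769896443*t^3 + 12197602291925*t^4 + 20816070259755*t^5 in mu_{73}.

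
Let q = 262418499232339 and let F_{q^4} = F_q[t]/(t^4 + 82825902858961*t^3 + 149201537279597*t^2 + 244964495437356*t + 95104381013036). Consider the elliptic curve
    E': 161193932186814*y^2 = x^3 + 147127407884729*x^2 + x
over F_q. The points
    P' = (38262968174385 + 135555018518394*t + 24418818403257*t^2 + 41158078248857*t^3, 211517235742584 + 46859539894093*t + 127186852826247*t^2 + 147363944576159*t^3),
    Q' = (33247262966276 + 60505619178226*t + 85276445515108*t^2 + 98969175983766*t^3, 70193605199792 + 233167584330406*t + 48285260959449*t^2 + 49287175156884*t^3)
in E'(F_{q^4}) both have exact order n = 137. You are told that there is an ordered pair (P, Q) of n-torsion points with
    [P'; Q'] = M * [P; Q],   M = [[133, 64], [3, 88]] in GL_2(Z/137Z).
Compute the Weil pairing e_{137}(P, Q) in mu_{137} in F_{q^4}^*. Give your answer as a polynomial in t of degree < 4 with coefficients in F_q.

Alternating bilinearity on E[137] (values in mu_{137} in F_{262418499232339^4}) gives e(P',Q') = e(P,Q)^det(M).
133*88 - 64*3 = 11512; reduced mod 137: det = 4, inverse 103.
(x,y)|->(95978202282560x+129404428938939,95978202282560y) sends E' to y^2=x^3+83174283286370*x+251651347703626.
Build f_{137,P'} and f_{137,Q'} via the 8-bit ladder of 137=10001001_2; evaluate at shifted divisors; quotient in F_{262418499232339^4}.
The quotient is 161532101245105 + 63756472670102*t + 252735256518348*t^2 + 200379846786261*t^3.
(161532101245105 + 63756472670102*t + 252735256518348*t^2 + 200379846786261*t^3)^{103} mod (262418499232339,f) = 240840837103326 + 148109932544743*t + 65420043410986*t^2 + 127416062088054*t^3.

240840837103326 + 148109932544743*t + 65420043410986*t^2 + 127416062088054*t^3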